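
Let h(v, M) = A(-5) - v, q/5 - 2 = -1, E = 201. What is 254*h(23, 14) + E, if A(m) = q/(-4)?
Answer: -11917/2 ≈ -5958.5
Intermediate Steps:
q = 5 (q = 10 + 5*(-1) = 10 - 5 = 5)
A(m) = -5/4 (A(m) = 5/(-4) = 5*(-¼) = -5/4)
h(v, M) = -5/4 - v
254*h(23, 14) + E = 254*(-5/4 - 1*23) + 201 = 254*(-5/4 - 23) + 201 = 254*(-97/4) + 201 = -12319/2 + 201 = -11917/2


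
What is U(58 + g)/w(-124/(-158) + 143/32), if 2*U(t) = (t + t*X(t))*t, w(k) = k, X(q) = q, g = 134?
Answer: 2997682176/4427 ≈ 6.7714e+5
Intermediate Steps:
U(t) = t*(t + t²)/2 (U(t) = ((t + t*t)*t)/2 = ((t + t²)*t)/2 = (t*(t + t²))/2 = t*(t + t²)/2)
U(58 + g)/w(-124/(-158) + 143/32) = ((58 + 134)²*(1 + (58 + 134))/2)/(-124/(-158) + 143/32) = ((½)*192²*(1 + 192))/(-124*(-1/158) + 143*(1/32)) = ((½)*36864*193)/(62/79 + 143/32) = 3557376/(13281/2528) = 3557376*(2528/13281) = 2997682176/4427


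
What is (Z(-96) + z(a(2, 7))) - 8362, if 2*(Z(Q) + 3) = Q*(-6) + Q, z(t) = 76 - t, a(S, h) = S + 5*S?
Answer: -8061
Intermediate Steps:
a(S, h) = 6*S
Z(Q) = -3 - 5*Q/2 (Z(Q) = -3 + (Q*(-6) + Q)/2 = -3 + (-6*Q + Q)/2 = -3 + (-5*Q)/2 = -3 - 5*Q/2)
(Z(-96) + z(a(2, 7))) - 8362 = ((-3 - 5/2*(-96)) + (76 - 6*2)) - 8362 = ((-3 + 240) + (76 - 1*12)) - 8362 = (237 + (76 - 12)) - 8362 = (237 + 64) - 8362 = 301 - 8362 = -8061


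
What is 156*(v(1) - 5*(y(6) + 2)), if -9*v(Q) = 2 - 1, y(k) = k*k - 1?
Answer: -86632/3 ≈ -28877.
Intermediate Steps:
y(k) = -1 + k² (y(k) = k² - 1 = -1 + k²)
v(Q) = -⅑ (v(Q) = -(2 - 1)/9 = -⅑*1 = -⅑)
156*(v(1) - 5*(y(6) + 2)) = 156*(-⅑ - 5*((-1 + 6²) + 2)) = 156*(-⅑ - 5*((-1 + 36) + 2)) = 156*(-⅑ - 5*(35 + 2)) = 156*(-⅑ - 5*37) = 156*(-⅑ - 185) = 156*(-1666/9) = -86632/3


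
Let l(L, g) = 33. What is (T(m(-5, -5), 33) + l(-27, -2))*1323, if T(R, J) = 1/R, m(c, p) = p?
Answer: 216972/5 ≈ 43394.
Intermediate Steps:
(T(m(-5, -5), 33) + l(-27, -2))*1323 = (1/(-5) + 33)*1323 = (-⅕ + 33)*1323 = (164/5)*1323 = 216972/5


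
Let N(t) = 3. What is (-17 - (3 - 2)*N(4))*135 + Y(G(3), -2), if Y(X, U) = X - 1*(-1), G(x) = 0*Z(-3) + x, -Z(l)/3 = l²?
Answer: -2696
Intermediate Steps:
Z(l) = -3*l²
G(x) = x (G(x) = 0*(-3*(-3)²) + x = 0*(-3*9) + x = 0*(-27) + x = 0 + x = x)
Y(X, U) = 1 + X (Y(X, U) = X + 1 = 1 + X)
(-17 - (3 - 2)*N(4))*135 + Y(G(3), -2) = (-17 - (3 - 2)*3)*135 + (1 + 3) = (-17 - 3)*135 + 4 = -20*135 + 4 = -2700 + 4 = -2696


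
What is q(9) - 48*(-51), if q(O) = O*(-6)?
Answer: 2394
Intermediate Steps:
q(O) = -6*O
q(9) - 48*(-51) = -6*9 - 48*(-51) = -54 + 2448 = 2394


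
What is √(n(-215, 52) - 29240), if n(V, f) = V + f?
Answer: 99*I*√3 ≈ 171.47*I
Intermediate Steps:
√(n(-215, 52) - 29240) = √((-215 + 52) - 29240) = √(-163 - 29240) = √(-29403) = 99*I*√3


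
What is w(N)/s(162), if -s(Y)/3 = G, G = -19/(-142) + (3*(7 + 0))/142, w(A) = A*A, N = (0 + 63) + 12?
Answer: -26625/4 ≈ -6656.3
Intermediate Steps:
N = 75 (N = 63 + 12 = 75)
w(A) = A**2
G = 20/71 (G = -19*(-1/142) + (3*7)*(1/142) = 19/142 + 21*(1/142) = 19/142 + 21/142 = 20/71 ≈ 0.28169)
s(Y) = -60/71 (s(Y) = -3*20/71 = -60/71)
w(N)/s(162) = 75**2/(-60/71) = 5625*(-71/60) = -26625/4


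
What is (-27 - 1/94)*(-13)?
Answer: 33007/94 ≈ 351.14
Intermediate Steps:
(-27 - 1/94)*(-13) = -2539/94*(-13) = 33007/94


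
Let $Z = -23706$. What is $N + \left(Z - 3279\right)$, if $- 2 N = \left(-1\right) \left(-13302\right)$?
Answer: $-33636$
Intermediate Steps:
$N = -6651$ ($N = - \frac{\left(-1\right) \left(-13302\right)}{2} = \left(- \frac{1}{2}\right) 13302 = -6651$)
$N + \left(Z - 3279\right) = -6651 - 26985 = -33636$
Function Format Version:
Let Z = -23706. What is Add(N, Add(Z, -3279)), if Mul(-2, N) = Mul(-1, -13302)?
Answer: -33636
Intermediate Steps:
N = -6651 (N = Mul(Rational(-1, 2), Mul(-1, -13302)) = Mul(Rational(-1, 2), 13302) = -6651)
Add(N, Add(Z, -3279)) = Add(-6651, Add(-23706, -3279)) = Add(-6651, -26985) = -33636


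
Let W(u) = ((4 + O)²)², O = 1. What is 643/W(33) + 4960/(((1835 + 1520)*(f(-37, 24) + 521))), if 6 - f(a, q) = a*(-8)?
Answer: 100285643/96875625 ≈ 1.0352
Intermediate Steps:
f(a, q) = 6 + 8*a (f(a, q) = 6 - a*(-8) = 6 - (-8)*a = 6 + 8*a)
W(u) = 625 (W(u) = ((4 + 1)²)² = (5²)² = 25² = 625)
643/W(33) + 4960/(((1835 + 1520)*(f(-37, 24) + 521))) = 643/625 + 4960/(((1835 + 1520)*((6 + 8*(-37)) + 521))) = 643*(1/625) + 4960/((3355*((6 - 296) + 521))) = 643/625 + 4960/((3355*(-290 + 521))) = 643/625 + 4960/((3355*231)) = 643/625 + 4960/775005 = 643/625 + 4960*(1/775005) = 643/625 + 992/155001 = 100285643/96875625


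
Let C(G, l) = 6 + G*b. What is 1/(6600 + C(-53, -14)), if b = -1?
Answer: 1/6659 ≈ 0.00015017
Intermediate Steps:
C(G, l) = 6 - G (C(G, l) = 6 + G*(-1) = 6 - G)
1/(6600 + C(-53, -14)) = 1/(6600 + (6 - 1*(-53))) = 1/(6600 + (6 + 53)) = 1/(6600 + 59) = 1/6659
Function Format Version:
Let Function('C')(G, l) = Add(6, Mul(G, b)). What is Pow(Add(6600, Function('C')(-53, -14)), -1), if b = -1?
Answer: Rational(1, 6659) ≈ 0.00015017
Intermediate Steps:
Function('C')(G, l) = Add(6, Mul(-1, G)) (Function('C')(G, l) = Add(6, Mul(G, -1)) = Add(6, Mul(-1, G)))
Pow(Add(6600, Function('C')(-53, -14)), -1) = Pow(Add(6600, Add(6, Mul(-1, -53))), -1) = Pow(Add(6600, Add(6, 53)), -1) = Pow(Add(6600, 59), -1) = Pow(6659, -1) = Rational(1, 6659)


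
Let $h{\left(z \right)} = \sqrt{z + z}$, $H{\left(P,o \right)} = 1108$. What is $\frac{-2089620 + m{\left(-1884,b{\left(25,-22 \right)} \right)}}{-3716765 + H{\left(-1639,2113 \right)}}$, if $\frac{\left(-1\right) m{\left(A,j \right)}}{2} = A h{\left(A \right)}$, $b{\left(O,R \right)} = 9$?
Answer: $\frac{2089620}{3715657} - \frac{7536 i \sqrt{942}}{3715657} \approx 0.56238 - 0.062249 i$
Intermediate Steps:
$h{\left(z \right)} = \sqrt{2} \sqrt{z}$ ($h{\left(z \right)} = \sqrt{2 z} = \sqrt{2} \sqrt{z}$)
$m{\left(A,j \right)} = - 2 \sqrt{2} A^{\frac{3}{2}}$ ($m{\left(A,j \right)} = - 2 A \sqrt{2} \sqrt{A} = - 2 \sqrt{2} A^{\frac{3}{2}}$)
$\frac{-2089620 + m{\left(-1884,b{\left(25,-22 \right)} \right)}}{-3716765 + H{\left(-1639,2113 \right)}} = \frac{-2089620 - 2 \sqrt{2} \left(-1884\right)^{\frac{3}{2}}}{-3716765 + 1108} = \frac{-2089620 - 2 \sqrt{2} \left(- 3768 i \sqrt{471}\right)}{-3715657} = \left(-2089620 + 7536 i \sqrt{942}\right) \left(- \frac{1}{3715657}\right) = \frac{2089620}{3715657} - \frac{7536 i \sqrt{942}}{3715657}$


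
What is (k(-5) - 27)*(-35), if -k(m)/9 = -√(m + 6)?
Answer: 630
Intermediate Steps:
k(m) = 9*√(6 + m) (k(m) = -(-9)*√(m + 6) = -(-9)*√(6 + m) = 9*√(6 + m))
(k(-5) - 27)*(-35) = (9*√(6 - 5) - 27)*(-35) = (9*√1 - 27)*(-35) = (9*1 - 27)*(-35) = (9 - 27)*(-35) = -18*(-35) = 630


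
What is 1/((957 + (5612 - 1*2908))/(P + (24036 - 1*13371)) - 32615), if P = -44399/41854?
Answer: -446328511/14556851158771 ≈ -3.0661e-5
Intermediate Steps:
P = -44399/41854 (P = -44399*1/41854 = -44399/41854 ≈ -1.0608)
1/((957 + (5612 - 1*2908))/(P + (24036 - 1*13371)) - 32615) = 1/((957 + (5612 - 1*2908))/(-44399/41854 + (24036 - 1*13371)) - 32615) = 1/((957 + (5612 - 2908))/(-44399/41854 + (24036 - 13371)) - 32615) = 1/((957 + 2704)/(-44399/41854 + 10665) - 32615) = 1/(3661/(446328511/41854) - 32615) = 1/(3661*(41854/446328511) - 32615) = 1/(153227494/446328511 - 32615) = 1/(-14556851158771/446328511) = -446328511/14556851158771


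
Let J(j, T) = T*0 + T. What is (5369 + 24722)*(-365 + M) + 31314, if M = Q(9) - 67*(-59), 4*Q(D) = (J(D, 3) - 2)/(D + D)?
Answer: 7775873275/72 ≈ 1.0800e+8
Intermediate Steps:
J(j, T) = T (J(j, T) = 0 + T = T)
Q(D) = 1/(8*D) (Q(D) = ((3 - 2)/(D + D))/4 = (1/(2*D))/4 = 1/(8*D))
M = 284617/72 (M = (⅛)/9 - 67*(-59) = (⅛)*(⅑) + 3953 = 1/72 + 3953 = 284617/72 ≈ 3953.0)
(5369 + 24722)*(-365 + M) + 31314 = (5369 + 24722)*(-365 + 284617/72) + 31314 = 30091*(258337/72) + 31314 = 7773618667/72 + 31314 = 7775873275/72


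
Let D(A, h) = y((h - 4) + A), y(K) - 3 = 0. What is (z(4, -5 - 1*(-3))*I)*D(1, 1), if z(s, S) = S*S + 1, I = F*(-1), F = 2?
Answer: -30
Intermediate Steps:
y(K) = 3 (y(K) = 3 + 0 = 3)
D(A, h) = 3
I = -2 (I = 2*(-1) = -2)
z(s, S) = 1 + S² (z(s, S) = S² + 1 = 1 + S²)
(z(4, -5 - 1*(-3))*I)*D(1, 1) = ((1 + (-5 - 1*(-3))²)*(-2))*3 = ((1 + (-5 + 3)²)*(-2))*3 = ((1 + (-2)²)*(-2))*3 = ((1 + 4)*(-2))*3 = (5*(-2))*3 = -10*3 = -30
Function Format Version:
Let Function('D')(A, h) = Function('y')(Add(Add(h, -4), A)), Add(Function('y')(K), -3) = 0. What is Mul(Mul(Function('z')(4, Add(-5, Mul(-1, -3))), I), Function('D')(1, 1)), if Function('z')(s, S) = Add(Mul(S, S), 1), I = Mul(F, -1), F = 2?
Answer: -30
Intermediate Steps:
Function('y')(K) = 3 (Function('y')(K) = Add(3, 0) = 3)
Function('D')(A, h) = 3
I = -2 (I = Mul(2, -1) = -2)
Function('z')(s, S) = Add(1, Pow(S, 2)) (Function('z')(s, S) = Add(Pow(S, 2), 1) = Add(1, Pow(S, 2)))
Mul(Mul(Function('z')(4, Add(-5, Mul(-1, -3))), I), Function('D')(1, 1)) = Mul(Mul(Add(1, Pow(Add(-5, Mul(-1, -3)), 2)), -2), 3) = Mul(Mul(Add(1, Pow(Add(-5, 3), 2)), -2), 3) = Mul(Mul(Add(1, Pow(-2, 2)), -2), 3) = Mul(Mul(Add(1, 4), -2), 3) = Mul(Mul(5, -2), 3) = Mul(-10, 3) = -30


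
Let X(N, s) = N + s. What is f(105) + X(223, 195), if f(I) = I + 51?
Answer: 574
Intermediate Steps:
f(I) = 51 + I
f(105) + X(223, 195) = (51 + 105) + (223 + 195) = 156 + 418 = 574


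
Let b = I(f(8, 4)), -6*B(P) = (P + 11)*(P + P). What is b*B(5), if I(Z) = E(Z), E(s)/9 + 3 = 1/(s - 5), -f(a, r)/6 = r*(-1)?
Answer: 13440/19 ≈ 707.37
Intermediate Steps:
f(a, r) = 6*r (f(a, r) = -6*r*(-1) = -(-6)*r = 6*r)
B(P) = -P*(11 + P)/3 (B(P) = -(P + 11)*(P + P)/6 = -(11 + P)*2*P/6 = -P*(11 + P)/3)
E(s) = -27 + 9/(-5 + s) (E(s) = -27 + 9/(s - 5) = -27 + 9/(-5 + s))
I(Z) = 9*(16 - 3*Z)/(-5 + Z)
b = -504/19 (b = 9*(16 - 18*4)/(-5 + 6*4) = 9*(16 - 3*24)/(-5 + 24) = 9*(16 - 72)/19 = 9*(1/19)*(-56) = -504/19 ≈ -26.526)
b*B(5) = -(-168)*5*(11 + 5)/19 = -(-168)*5*16/19 = -504/19*(-80/3) = 13440/19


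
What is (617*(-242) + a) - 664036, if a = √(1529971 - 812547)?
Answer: -813350 + 4*√44839 ≈ -8.1250e+5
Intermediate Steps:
a = 4*√44839 (a = √717424 = 4*√44839 ≈ 847.01)
(617*(-242) + a) - 664036 = (617*(-242) + 4*√44839) - 664036 = (-149314 + 4*√44839) - 664036 = -813350 + 4*√44839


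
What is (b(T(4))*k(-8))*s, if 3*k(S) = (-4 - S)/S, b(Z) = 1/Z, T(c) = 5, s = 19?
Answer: -19/30 ≈ -0.63333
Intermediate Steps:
k(S) = (-4 - S)/(3*S) (k(S) = ((-4 - S)/S)/3 = (-4 - S)/(3*S))
(b(T(4))*k(-8))*s = (((⅓)*(-4 - 1*(-8))/(-8))/5)*19 = (((⅓)*(-⅛)*(-4 + 8))/5)*19 = (((⅓)*(-⅛)*4)/5)*19 = ((⅕)*(-⅙))*19 = -1/30*19 = -19/30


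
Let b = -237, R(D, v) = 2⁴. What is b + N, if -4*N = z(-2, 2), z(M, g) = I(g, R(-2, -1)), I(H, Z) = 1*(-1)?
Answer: -947/4 ≈ -236.75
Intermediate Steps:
R(D, v) = 16
I(H, Z) = -1
z(M, g) = -1
N = ¼ (N = -¼*(-1) = ¼ ≈ 0.25000)
b + N = -237 + ¼ = -947/4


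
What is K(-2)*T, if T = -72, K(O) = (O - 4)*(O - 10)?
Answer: -5184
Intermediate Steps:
K(O) = (-10 + O)*(-4 + O) (K(O) = (-4 + O)*(-10 + O) = (-10 + O)*(-4 + O))
K(-2)*T = (40 + (-2)² - 14*(-2))*(-72) = (40 + 4 + 28)*(-72) = 72*(-72) = -5184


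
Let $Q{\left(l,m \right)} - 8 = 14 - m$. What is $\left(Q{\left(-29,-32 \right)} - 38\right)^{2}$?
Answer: $256$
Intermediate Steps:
$Q{\left(l,m \right)} = 22 - m$ ($Q{\left(l,m \right)} = 8 - \left(-14 + m\right) = 22 - m$)
$\left(Q{\left(-29,-32 \right)} - 38\right)^{2} = \left(\left(22 - -32\right) - 38\right)^{2} = \left(\left(22 + 32\right) - 38\right)^{2} = \left(54 - 38\right)^{2} = 16^{2} = 256$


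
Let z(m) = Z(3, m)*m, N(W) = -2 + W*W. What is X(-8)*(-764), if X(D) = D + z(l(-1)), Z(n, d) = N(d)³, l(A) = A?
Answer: 5348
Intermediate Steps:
N(W) = -2 + W²
Z(n, d) = (-2 + d²)³
z(m) = m*(-2 + m²)³ (z(m) = (-2 + m²)³*m = m*(-2 + m²)³)
X(D) = 1 + D (X(D) = D - (-2 + (-1)²)³ = D - (-2 + 1)³ = D - 1*(-1)³ = D - 1*(-1) = D + 1 = 1 + D)
X(-8)*(-764) = (1 - 8)*(-764) = -7*(-764) = 5348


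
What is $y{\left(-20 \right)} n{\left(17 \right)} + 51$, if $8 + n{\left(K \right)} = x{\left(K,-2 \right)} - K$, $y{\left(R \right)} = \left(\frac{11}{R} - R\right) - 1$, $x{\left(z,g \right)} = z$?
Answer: $- \frac{483}{5} \approx -96.6$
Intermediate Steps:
$y{\left(R \right)} = -1 - R + \frac{11}{R}$ ($y{\left(R \right)} = \left(- R + \frac{11}{R}\right) - 1 = -1 - R + \frac{11}{R}$)
$n{\left(K \right)} = -8$ ($n{\left(K \right)} = -8 + \left(K - K\right) = -8 + 0 = -8$)
$y{\left(-20 \right)} n{\left(17 \right)} + 51 = \left(-1 - -20 + \frac{11}{-20}\right) \left(-8\right) + 51 = \left(-1 + 20 + 11 \left(- \frac{1}{20}\right)\right) \left(-8\right) + 51 = \left(-1 + 20 - \frac{11}{20}\right) \left(-8\right) + 51 = \frac{369}{20} \left(-8\right) + 51 = - \frac{738}{5} + 51 = - \frac{483}{5}$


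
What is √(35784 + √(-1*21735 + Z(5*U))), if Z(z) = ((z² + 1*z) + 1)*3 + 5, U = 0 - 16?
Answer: √(35784 + I*√2767) ≈ 189.17 + 0.139*I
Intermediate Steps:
U = -16
Z(z) = 8 + 3*z + 3*z² (Z(z) = ((z² + z) + 1)*3 + 5 = ((z + z²) + 1)*3 + 5 = (1 + z + z²)*3 + 5 = (3 + 3*z + 3*z²) + 5 = 8 + 3*z + 3*z²)
√(35784 + √(-1*21735 + Z(5*U))) = √(35784 + √(-1*21735 + (8 + 3*(5*(-16)) + 3*(5*(-16))²))) = √(35784 + √(-21735 + (8 + 3*(-80) + 3*(-80)²))) = √(35784 + √(-21735 + (8 - 240 + 3*6400))) = √(35784 + √(-21735 + (8 - 240 + 19200))) = √(35784 + √(-21735 + 18968)) = √(35784 + √(-2767)) = √(35784 + I*√2767)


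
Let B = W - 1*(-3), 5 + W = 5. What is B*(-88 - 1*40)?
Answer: -384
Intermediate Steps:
W = 0 (W = -5 + 5 = 0)
B = 3 (B = 0 - 1*(-3) = 0 + 3 = 3)
B*(-88 - 1*40) = 3*(-88 - 1*40) = 3*(-88 - 40) = 3*(-128) = -384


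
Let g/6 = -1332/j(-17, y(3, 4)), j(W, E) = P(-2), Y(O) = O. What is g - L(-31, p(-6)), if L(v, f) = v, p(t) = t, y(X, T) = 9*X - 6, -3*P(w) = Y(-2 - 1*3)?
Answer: -23821/5 ≈ -4764.2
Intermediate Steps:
P(w) = 5/3 (P(w) = -(-2 - 1*3)/3 = -(-2 - 3)/3 = -1/3*(-5) = 5/3)
y(X, T) = -6 + 9*X
j(W, E) = 5/3
g = -23976/5 (g = 6*(-1332/5/3) = 6*(-1332*3/5) = 6*(-3996/5) = -23976/5 ≈ -4795.2)
g - L(-31, p(-6)) = -23976/5 - 1*(-31) = -23976/5 + 31 = -23821/5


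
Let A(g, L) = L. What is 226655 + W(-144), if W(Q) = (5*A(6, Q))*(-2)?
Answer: 228095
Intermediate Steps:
W(Q) = -10*Q (W(Q) = (5*Q)*(-2) = -10*Q)
226655 + W(-144) = 226655 - 10*(-144) = 226655 + 1440 = 228095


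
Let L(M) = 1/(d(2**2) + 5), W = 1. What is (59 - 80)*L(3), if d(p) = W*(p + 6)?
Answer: -7/5 ≈ -1.4000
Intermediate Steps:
d(p) = 6 + p (d(p) = 1*(p + 6) = 1*(6 + p) = 6 + p)
L(M) = 1/15 (L(M) = 1/((6 + 2**2) + 5) = 1/((6 + 4) + 5) = 1/(10 + 5) = 1/15)
(59 - 80)*L(3) = (59 - 80)*(1/15) = -21*1/15 = -7/5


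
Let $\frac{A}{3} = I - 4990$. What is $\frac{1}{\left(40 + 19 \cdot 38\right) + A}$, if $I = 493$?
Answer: $- \frac{1}{12729} \approx -7.8561 \cdot 10^{-5}$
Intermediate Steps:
$A = -13491$ ($A = 3 \left(493 - 4990\right) = 3 \left(-4497\right) = -13491$)
$\frac{1}{\left(40 + 19 \cdot 38\right) + A} = \frac{1}{\left(40 + 19 \cdot 38\right) - 13491} = \frac{1}{\left(40 + 722\right) - 13491} = \frac{1}{762 - 13491} = \frac{1}{-12729} = - \frac{1}{12729}$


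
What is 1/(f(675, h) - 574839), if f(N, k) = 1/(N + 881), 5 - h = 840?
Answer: -1556/894449483 ≈ -1.7396e-6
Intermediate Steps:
h = -835 (h = 5 - 1*840 = 5 - 840 = -835)
f(N, k) = 1/(881 + N)
1/(f(675, h) - 574839) = 1/(1/(881 + 675) - 574839) = 1/(1/1556 - 574839) = 1/(-894449483/1556) = -1556/894449483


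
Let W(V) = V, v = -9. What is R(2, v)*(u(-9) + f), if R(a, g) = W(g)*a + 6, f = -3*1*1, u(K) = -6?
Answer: 108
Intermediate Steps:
f = -3 (f = -3*1 = -3)
R(a, g) = 6 + a*g (R(a, g) = g*a + 6 = a*g + 6 = 6 + a*g)
R(2, v)*(u(-9) + f) = (6 + 2*(-9))*(-6 - 3) = (6 - 18)*(-9) = -12*(-9) = 108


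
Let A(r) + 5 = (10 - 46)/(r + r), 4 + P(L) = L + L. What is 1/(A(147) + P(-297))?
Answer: -49/29553 ≈ -0.0016580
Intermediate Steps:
P(L) = -4 + 2*L (P(L) = -4 + (L + L) = -4 + 2*L)
A(r) = -5 - 18/r (A(r) = -5 + (10 - 46)/(r + r) = -5 - 36*1/(2*r) = -5 - 18/r)
1/(A(147) + P(-297)) = 1/((-5 - 18/147) + (-4 + 2*(-297))) = 1/((-5 - 18*1/147) + (-4 - 594)) = 1/((-5 - 6/49) - 598) = 1/(-251/49 - 598) = 1/(-29553/49) = -49/29553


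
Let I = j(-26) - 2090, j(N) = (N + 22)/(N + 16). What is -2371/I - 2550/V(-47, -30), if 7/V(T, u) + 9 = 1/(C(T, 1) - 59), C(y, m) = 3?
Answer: 1682382395/511952 ≈ 3286.2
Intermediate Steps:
j(N) = (22 + N)/(16 + N)
V(T, u) = -392/505 (V(T, u) = 7/(-9 + 1/(3 - 59)) = 7/(-9 + 1/(-56)) = 7/(-9 - 1/56) = 7/(-505/56) = 7*(-56/505) = -392/505)
I = -10448/5 (I = (22 - 26)/(16 - 26) - 2090 = -4/(-10) - 2090 = -⅒*(-4) - 2090 = ⅖ - 2090 = -10448/5 ≈ -2089.6)
-2371/I - 2550/V(-47, -30) = -2371/(-10448/5) - 2550/(-392/505) = -2371*(-5/10448) - 2550*(-505/392) = 11855/10448 + 643875/196 = 1682382395/511952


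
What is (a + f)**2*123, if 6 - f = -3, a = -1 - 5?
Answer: 1107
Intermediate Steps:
a = -6
f = 9 (f = 6 - 1*(-3) = 6 + 3 = 9)
(a + f)**2*123 = (-6 + 9)**2*123 = 3**2*123 = 9*123 = 1107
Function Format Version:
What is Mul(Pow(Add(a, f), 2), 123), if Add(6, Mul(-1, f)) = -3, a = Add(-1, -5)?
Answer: 1107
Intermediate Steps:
a = -6
f = 9 (f = Add(6, Mul(-1, -3)) = Add(6, 3) = 9)
Mul(Pow(Add(a, f), 2), 123) = Mul(Pow(Add(-6, 9), 2), 123) = Mul(Pow(3, 2), 123) = Mul(9, 123) = 1107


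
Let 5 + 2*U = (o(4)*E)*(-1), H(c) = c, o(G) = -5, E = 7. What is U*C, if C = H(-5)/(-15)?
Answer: 5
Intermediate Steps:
C = ⅓ (C = -5/(-15) = -5*(-1/15) = ⅓ ≈ 0.33333)
U = 15 (U = -5/2 + (-5*7*(-1))/2 = -5/2 + (-35*(-1))/2 = -5/2 + (½)*35 = -5/2 + 35/2 = 15)
U*C = 15*(⅓) = 5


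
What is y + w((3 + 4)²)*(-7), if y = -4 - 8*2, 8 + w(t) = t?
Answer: -307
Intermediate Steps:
w(t) = -8 + t
y = -20 (y = -4 - 2*8 = -4 - 16 = -20)
y + w((3 + 4)²)*(-7) = -20 + (-8 + (3 + 4)²)*(-7) = -20 + (-8 + 7²)*(-7) = -20 + (-8 + 49)*(-7) = -20 + 41*(-7) = -20 - 287 = -307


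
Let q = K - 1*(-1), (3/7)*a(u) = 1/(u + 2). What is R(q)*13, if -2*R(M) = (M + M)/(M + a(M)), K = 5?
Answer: -1872/151 ≈ -12.397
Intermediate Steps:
a(u) = 7/(3*(2 + u)) (a(u) = 7/(3*(u + 2)) = 7/(3*(2 + u)))
q = 6 (q = 5 - 1*(-1) = 5 + 1 = 6)
R(M) = -M/(M + 7/(3*(2 + M))) (R(M) = -(M + M)/(2*(M + 7/(3*(2 + M)))) = -2*M/(2*(M + 7/(3*(2 + M)))) = -M/(M + 7/(3*(2 + M))))
R(q)*13 = -3*6*(2 + 6)/(7 + 3*6*(2 + 6))*13 = -3*6*8/(7 + 3*6*8)*13 = -3*6*8/(7 + 144)*13 = -3*6*8/151*13 = -3*6*1/151*8*13 = -144/151*13 = -1872/151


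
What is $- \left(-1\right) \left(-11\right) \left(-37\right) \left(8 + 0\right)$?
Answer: $3256$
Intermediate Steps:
$- \left(-1\right) \left(-11\right) \left(-37\right) \left(8 + 0\right) = - 11 \left(-37\right) 8 = - \left(-407\right) 8 = \left(-1\right) \left(-3256\right) = 3256$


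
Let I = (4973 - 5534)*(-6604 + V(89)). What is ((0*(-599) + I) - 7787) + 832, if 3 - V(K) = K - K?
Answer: 3696206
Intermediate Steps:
V(K) = 3 (V(K) = 3 - (K - K) = 3 - 1*0 = 3 + 0 = 3)
I = 3703161 (I = (4973 - 5534)*(-6604 + 3) = -561*(-6601) = 3703161)
((0*(-599) + I) - 7787) + 832 = ((0*(-599) + 3703161) - 7787) + 832 = ((0 + 3703161) - 7787) + 832 = (3703161 - 7787) + 832 = 3695374 + 832 = 3696206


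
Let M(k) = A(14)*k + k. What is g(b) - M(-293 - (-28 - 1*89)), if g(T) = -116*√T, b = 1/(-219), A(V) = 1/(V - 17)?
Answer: 352/3 - 116*I*√219/219 ≈ 117.33 - 7.8386*I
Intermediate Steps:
A(V) = 1/(-17 + V)
M(k) = 2*k/3 (M(k) = k/(-17 + 14) + k = k/(-3) + k = -k/3 + k = 2*k/3)
b = -1/219 ≈ -0.0045662
g(b) - M(-293 - (-28 - 1*89)) = -116*I*√219/219 - 2*(-293 - (-28 - 1*89))/3 = -116*I*√219/219 - 2*(-293 - (-28 - 89))/3 = -116*I*√219/219 - 2*(-293 - 1*(-117))/3 = -116*I*√219/219 - 2*(-293 + 117)/3 = -116*I*√219/219 - 2*(-176)/3 = -116*I*√219/219 - 1*(-352/3) = -116*I*√219/219 + 352/3 = 352/3 - 116*I*√219/219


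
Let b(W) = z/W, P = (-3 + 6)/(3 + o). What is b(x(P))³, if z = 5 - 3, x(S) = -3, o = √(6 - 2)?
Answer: -8/27 ≈ -0.29630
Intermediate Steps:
o = 2 (o = √4 = 2)
P = ⅗ (P = (-3 + 6)/(3 + 2) = 3/5 = 3*(⅕) = ⅗ ≈ 0.60000)
z = 2
b(W) = 2/W
b(x(P))³ = (2/(-3))³ = (2*(-⅓))³ = (-⅔)³ = -8/27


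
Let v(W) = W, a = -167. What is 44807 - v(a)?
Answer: 44974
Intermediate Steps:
44807 - v(a) = 44807 - 1*(-167) = 44807 + 167 = 44974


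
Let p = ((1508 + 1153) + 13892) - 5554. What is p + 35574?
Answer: 46573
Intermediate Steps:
p = 10999 (p = (2661 + 13892) - 5554 = 16553 - 5554 = 10999)
p + 35574 = 10999 + 35574 = 46573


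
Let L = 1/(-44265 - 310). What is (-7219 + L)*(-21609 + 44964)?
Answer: -1503066731346/8915 ≈ -1.6860e+8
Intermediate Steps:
L = -1/44575 (L = 1/(-44575) = -1/44575 ≈ -2.2434e-5)
(-7219 + L)*(-21609 + 44964) = (-7219 - 1/44575)*(-21609 + 44964) = -321786926/44575*23355 = -1503066731346/8915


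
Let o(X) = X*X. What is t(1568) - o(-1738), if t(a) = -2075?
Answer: -3022719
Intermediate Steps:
o(X) = X²
t(1568) - o(-1738) = -2075 - 1*(-1738)² = -2075 - 1*3020644 = -2075 - 3020644 = -3022719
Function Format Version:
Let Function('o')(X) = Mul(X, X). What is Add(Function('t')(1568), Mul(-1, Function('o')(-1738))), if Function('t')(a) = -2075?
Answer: -3022719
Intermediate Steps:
Function('o')(X) = Pow(X, 2)
Add(Function('t')(1568), Mul(-1, Function('o')(-1738))) = Add(-2075, Mul(-1, Pow(-1738, 2))) = Add(-2075, Mul(-1, 3020644)) = Add(-2075, -3020644) = -3022719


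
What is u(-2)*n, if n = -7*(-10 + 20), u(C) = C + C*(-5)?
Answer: -560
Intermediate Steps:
u(C) = -4*C (u(C) = C - 5*C = -4*C)
n = -70 (n = -7*10 = -70)
u(-2)*n = -4*(-2)*(-70) = 8*(-70) = -560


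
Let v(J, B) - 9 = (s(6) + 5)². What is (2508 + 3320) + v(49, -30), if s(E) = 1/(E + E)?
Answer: 844249/144 ≈ 5862.8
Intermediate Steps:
s(E) = 1/(2*E)
v(J, B) = 5017/144 (v(J, B) = 9 + ((½)/6 + 5)² = 9 + ((½)*(⅙) + 5)² = 9 + (1/12 + 5)² = 9 + (61/12)² = 9 + 3721/144 = 5017/144)
(2508 + 3320) + v(49, -30) = (2508 + 3320) + 5017/144 = 5828 + 5017/144 = 844249/144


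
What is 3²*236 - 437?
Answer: 1687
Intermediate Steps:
3²*236 - 437 = 9*236 - 437 = 2124 - 437 = 1687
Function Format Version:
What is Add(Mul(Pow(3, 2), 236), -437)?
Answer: 1687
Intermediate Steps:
Add(Mul(Pow(3, 2), 236), -437) = Add(Mul(9, 236), -437) = Add(2124, -437) = 1687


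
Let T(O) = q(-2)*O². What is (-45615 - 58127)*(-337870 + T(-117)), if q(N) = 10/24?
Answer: 68919182215/2 ≈ 3.4460e+10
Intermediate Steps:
q(N) = 5/12 (q(N) = 10*(1/24) = 5/12)
T(O) = 5*O²/12
(-45615 - 58127)*(-337870 + T(-117)) = (-45615 - 58127)*(-337870 + (5/12)*(-117)²) = -103742*(-337870 + (5/12)*13689) = -103742*(-337870 + 22815/4) = -103742*(-1328665/4) = 68919182215/2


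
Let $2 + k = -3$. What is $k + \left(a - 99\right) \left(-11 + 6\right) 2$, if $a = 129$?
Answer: $-305$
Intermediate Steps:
$k = -5$ ($k = -2 - 3 = -5$)
$k + \left(a - 99\right) \left(-11 + 6\right) 2 = -5 + \left(129 - 99\right) \left(-11 + 6\right) 2 = -5 + 30 \left(\left(-5\right) 2\right) = -5 + 30 \left(-10\right) = -5 - 300 = -305$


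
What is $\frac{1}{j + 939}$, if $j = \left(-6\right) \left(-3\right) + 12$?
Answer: $\frac{1}{969} \approx 0.001032$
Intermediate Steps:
$j = 30$ ($j = 18 + 12 = 30$)
$\frac{1}{j + 939} = \frac{1}{30 + 939} = \frac{1}{969}$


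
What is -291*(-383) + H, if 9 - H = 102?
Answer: 111360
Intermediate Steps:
H = -93 (H = 9 - 1*102 = 9 - 102 = -93)
-291*(-383) + H = -291*(-383) - 93 = 111453 - 93 = 111360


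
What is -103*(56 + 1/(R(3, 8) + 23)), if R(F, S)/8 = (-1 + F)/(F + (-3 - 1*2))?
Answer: -86623/15 ≈ -5774.9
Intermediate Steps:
R(F, S) = 8*(-1 + F)/(-5 + F) (R(F, S) = 8*((-1 + F)/(F + (-3 - 1*2))) = 8*((-1 + F)/(F + (-3 - 2))) = 8*((-1 + F)/(F - 5)) = 8*((-1 + F)/(-5 + F)) = 8*(-1 + F)/(-5 + F))
-103*(56 + 1/(R(3, 8) + 23)) = -103*(56 + 1/(8*(-1 + 3)/(-5 + 3) + 23)) = -103*(56 + 1/(8*2/(-2) + 23)) = -103*(56 + 1/(8*(-½)*2 + 23)) = -103*(56 + 1/(-8 + 23)) = -103*(56 + 1/15) = -103*841/15 = -86623/15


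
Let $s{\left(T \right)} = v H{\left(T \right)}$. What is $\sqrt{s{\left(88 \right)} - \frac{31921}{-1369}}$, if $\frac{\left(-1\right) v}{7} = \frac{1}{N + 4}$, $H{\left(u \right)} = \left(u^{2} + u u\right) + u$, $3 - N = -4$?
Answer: $\frac{31 i \sqrt{14087}}{37} \approx 99.442 i$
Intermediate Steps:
$N = 7$ ($N = 3 - -4 = 3 + 4 = 7$)
$H{\left(u \right)} = u + 2 u^{2}$ ($H{\left(u \right)} = \left(u^{2} + u^{2}\right) + u = 2 u^{2} + u = u + 2 u^{2}$)
$v = - \frac{7}{11}$ ($v = - \frac{7}{7 + 4} = - \frac{7}{11} \approx -0.63636$)
$s{\left(T \right)} = - \frac{7 T \left(1 + 2 T\right)}{11}$
$\sqrt{s{\left(88 \right)} - \frac{31921}{-1369}} = \sqrt{\left(- \frac{7}{11}\right) 88 \left(1 + 2 \cdot 88\right) - \frac{31921}{-1369}} = \sqrt{\left(- \frac{7}{11}\right) 88 \left(1 + 176\right) - - \frac{31921}{1369}} = \sqrt{\left(- \frac{7}{11}\right) 88 \cdot 177 + \frac{31921}{1369}} = \sqrt{-9912 + \frac{31921}{1369}} = \sqrt{- \frac{13537607}{1369}} = \frac{31 i \sqrt{14087}}{37}$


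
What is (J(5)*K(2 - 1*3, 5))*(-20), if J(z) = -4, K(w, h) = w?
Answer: -80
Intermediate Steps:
(J(5)*K(2 - 1*3, 5))*(-20) = -4*(2 - 1*3)*(-20) = -4*(2 - 3)*(-20) = -4*(-1)*(-20) = 4*(-20) = -80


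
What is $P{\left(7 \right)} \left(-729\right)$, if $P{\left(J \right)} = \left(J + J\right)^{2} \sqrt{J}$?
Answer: $- 142884 \sqrt{7} \approx -3.7804 \cdot 10^{5}$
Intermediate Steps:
$P{\left(J \right)} = 4 J^{\frac{5}{2}}$ ($P{\left(J \right)} = \left(2 J\right)^{2} \sqrt{J} = 4 J^{2} \sqrt{J} = 4 J^{\frac{5}{2}}$)
$P{\left(7 \right)} \left(-729\right) = 4 \cdot 7^{\frac{5}{2}} \left(-729\right) = 4 \cdot 49 \sqrt{7} \left(-729\right) = 196 \sqrt{7} \left(-729\right) = - 142884 \sqrt{7}$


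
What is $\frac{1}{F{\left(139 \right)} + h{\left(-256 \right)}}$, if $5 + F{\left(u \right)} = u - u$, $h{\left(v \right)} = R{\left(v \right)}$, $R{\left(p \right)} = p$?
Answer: $- \frac{1}{261} \approx -0.0038314$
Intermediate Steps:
$h{\left(v \right)} = v$
$F{\left(u \right)} = -5$ ($F{\left(u \right)} = -5 + \left(u - u\right) = -5 + 0 = -5$)
$\frac{1}{F{\left(139 \right)} + h{\left(-256 \right)}} = \frac{1}{-5 - 256} = \frac{1}{-261} = - \frac{1}{261}$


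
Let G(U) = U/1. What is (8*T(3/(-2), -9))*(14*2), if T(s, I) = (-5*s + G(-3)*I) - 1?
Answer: 7504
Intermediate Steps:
G(U) = U (G(U) = U*1 = U)
T(s, I) = -1 - 5*s - 3*I (T(s, I) = (-5*s - 3*I) - 1 = -1 - 5*s - 3*I)
(8*T(3/(-2), -9))*(14*2) = (8*(-1 - 15/(-2) - 3*(-9)))*(14*2) = (8*(-1 - 15*(-1)/2 + 27))*28 = (8*(-1 - 5*(-3/2) + 27))*28 = (8*(-1 + 15/2 + 27))*28 = (8*(67/2))*28 = 268*28 = 7504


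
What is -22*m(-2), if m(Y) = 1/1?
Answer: -22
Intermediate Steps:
m(Y) = 1
-22*m(-2) = -22*1 = -22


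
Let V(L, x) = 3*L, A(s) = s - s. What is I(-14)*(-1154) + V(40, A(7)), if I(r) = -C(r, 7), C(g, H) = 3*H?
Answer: 24354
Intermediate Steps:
A(s) = 0
I(r) = -21 (I(r) = -3*7 = -1*21 = -21)
I(-14)*(-1154) + V(40, A(7)) = -21*(-1154) + 3*40 = 24234 + 120 = 24354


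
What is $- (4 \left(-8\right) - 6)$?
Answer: $38$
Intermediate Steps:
$- (4 \left(-8\right) - 6) = - (-32 - 6) = \left(-1\right) \left(-38\right) = 38$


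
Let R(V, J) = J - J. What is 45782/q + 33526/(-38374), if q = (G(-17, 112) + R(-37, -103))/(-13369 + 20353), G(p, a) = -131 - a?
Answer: -681653778185/518049 ≈ -1.3158e+6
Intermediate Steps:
R(V, J) = 0
q = -27/776 (q = ((-131 - 1*112) + 0)/(-13369 + 20353) = ((-131 - 112) + 0)/6984 = (-243 + 0)*(1/6984) = -243*1/6984 = -27/776 ≈ -0.034794)
45782/q + 33526/(-38374) = 45782/(-27/776) + 33526/(-38374) = 45782*(-776/27) + 33526*(-1/38374) = -35526832/27 - 16763/19187 = -681653778185/518049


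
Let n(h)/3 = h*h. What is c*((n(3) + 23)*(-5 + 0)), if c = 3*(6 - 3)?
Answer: -2250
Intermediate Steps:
n(h) = 3*h² (n(h) = 3*(h*h) = 3*h²)
c = 9 (c = 3*3 = 9)
c*((n(3) + 23)*(-5 + 0)) = 9*((3*3² + 23)*(-5 + 0)) = 9*((3*9 + 23)*(-5)) = 9*((27 + 23)*(-5)) = 9*(50*(-5)) = 9*(-250) = -2250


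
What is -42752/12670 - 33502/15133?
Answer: -535718178/95867555 ≈ -5.5881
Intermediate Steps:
-42752/12670 - 33502/15133 = -42752*1/12670 - 33502*1/15133 = -21376/6335 - 33502/15133 = -535718178/95867555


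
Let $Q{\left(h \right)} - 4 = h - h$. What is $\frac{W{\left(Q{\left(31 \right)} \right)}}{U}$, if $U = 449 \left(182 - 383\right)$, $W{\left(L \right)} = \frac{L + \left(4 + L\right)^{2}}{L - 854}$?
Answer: $\frac{2}{2256225} \approx 8.8644 \cdot 10^{-7}$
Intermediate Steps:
$Q{\left(h \right)} = 4$ ($Q{\left(h \right)} = 4 + \left(h - h\right) = 4 + 0 = 4$)
$W{\left(L \right)} = \frac{L + \left(4 + L\right)^{2}}{-854 + L}$
$U = -90249$ ($U = 449 \left(-201\right) = -90249$)
$\frac{W{\left(Q{\left(31 \right)} \right)}}{U} = \frac{\frac{1}{-854 + 4} \left(4 + \left(4 + 4\right)^{2}\right)}{-90249} = \frac{4 + 8^{2}}{-850} \left(- \frac{1}{90249}\right) = - \frac{4 + 64}{850} \left(- \frac{1}{90249}\right) = \left(- \frac{1}{850}\right) 68 \left(- \frac{1}{90249}\right) = \left(- \frac{2}{25}\right) \left(- \frac{1}{90249}\right) = \frac{2}{2256225}$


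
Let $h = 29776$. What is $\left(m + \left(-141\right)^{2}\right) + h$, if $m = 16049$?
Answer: $65706$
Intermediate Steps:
$\left(m + \left(-141\right)^{2}\right) + h = \left(16049 + \left(-141\right)^{2}\right) + 29776 = \left(16049 + 19881\right) + 29776 = 35930 + 29776 = 65706$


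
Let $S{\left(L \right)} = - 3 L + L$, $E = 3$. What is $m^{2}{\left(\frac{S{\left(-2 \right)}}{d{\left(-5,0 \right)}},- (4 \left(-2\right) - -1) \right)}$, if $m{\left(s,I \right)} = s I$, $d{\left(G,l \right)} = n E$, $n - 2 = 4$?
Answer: $\frac{196}{81} \approx 2.4198$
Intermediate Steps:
$n = 6$ ($n = 2 + 4 = 6$)
$S{\left(L \right)} = - 2 L$
$d{\left(G,l \right)} = 18$ ($d{\left(G,l \right)} = 6 \cdot 3 = 18$)
$m{\left(s,I \right)} = I s$
$m^{2}{\left(\frac{S{\left(-2 \right)}}{d{\left(-5,0 \right)}},- (4 \left(-2\right) - -1) \right)} = \left(- (4 \left(-2\right) - -1) \frac{\left(-2\right) \left(-2\right)}{18}\right)^{2} = \left(- (-8 + 1) 4 \cdot \frac{1}{18}\right)^{2} = \left(\left(-1\right) \left(-7\right) \frac{2}{9}\right)^{2} = \left(7 \cdot \frac{2}{9}\right)^{2} = \left(\frac{14}{9}\right)^{2} = \frac{196}{81}$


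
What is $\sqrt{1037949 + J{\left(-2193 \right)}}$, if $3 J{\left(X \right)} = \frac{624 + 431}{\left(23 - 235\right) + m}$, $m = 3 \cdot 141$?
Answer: $\frac{14 \sqrt{47661}}{3} \approx 1018.8$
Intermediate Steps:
$m = 423$
$J{\left(X \right)} = \frac{5}{3}$ ($J{\left(X \right)} = \frac{\left(624 + 431\right) \frac{1}{\left(23 - 235\right) + 423}}{3} = \frac{1055 \frac{1}{\left(23 - 235\right) + 423}}{3} = \frac{1055 \frac{1}{-212 + 423}}{3} = \frac{1055 \cdot \frac{1}{211}}{3} = \frac{1}{3} \cdot 5 = \frac{5}{3}$)
$\sqrt{1037949 + J{\left(-2193 \right)}} = \sqrt{1037949 + \frac{5}{3}} = \sqrt{\frac{3113852}{3}} = \frac{14 \sqrt{47661}}{3}$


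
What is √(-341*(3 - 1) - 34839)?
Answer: I*√35521 ≈ 188.47*I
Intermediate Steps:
√(-341*(3 - 1) - 34839) = √(-341*2 - 34839) = √(-682 - 34839) = √(-35521) = I*√35521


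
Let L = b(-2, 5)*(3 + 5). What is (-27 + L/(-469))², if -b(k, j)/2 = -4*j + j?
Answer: 166487409/219961 ≈ 756.90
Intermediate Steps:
b(k, j) = 6*j (b(k, j) = -2*(-4*j + j) = -(-6)*j = 6*j)
L = 240 (L = (6*5)*(3 + 5) = 30*8 = 240)
(-27 + L/(-469))² = (-27 + 240/(-469))² = (-27 + 240*(-1/469))² = (-27 - 240/469)² = (-12903/469)² = 166487409/219961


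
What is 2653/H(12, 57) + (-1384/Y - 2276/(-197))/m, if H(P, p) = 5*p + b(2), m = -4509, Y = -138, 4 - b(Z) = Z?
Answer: 23217199135/2512924317 ≈ 9.2391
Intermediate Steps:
b(Z) = 4 - Z
H(P, p) = 2 + 5*p (H(P, p) = 5*p + (4 - 1*2) = 5*p + (4 - 2) = 5*p + 2 = 2 + 5*p)
2653/H(12, 57) + (-1384/Y - 2276/(-197))/m = 2653/(2 + 5*57) + (-1384/(-138) - 2276/(-197))/(-4509) = 2653/(2 + 285) + (-1384*(-1/138) - 2276*(-1/197))*(-1/4509) = 2653/287 + (692/69 + 2276/197)*(-1/4509) = 2653*(1/287) + (293368/13593)*(-1/4509) = 379/41 - 293368/61290837 = 23217199135/2512924317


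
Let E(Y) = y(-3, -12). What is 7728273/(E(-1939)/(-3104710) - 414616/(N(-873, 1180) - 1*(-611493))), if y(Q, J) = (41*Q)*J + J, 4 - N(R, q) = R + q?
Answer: -733246062972531885/64407861176 ≈ -1.1384e+7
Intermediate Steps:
N(R, q) = 4 - R - q (N(R, q) = 4 - (R + q) = 4 + (-R - q) = 4 - R - q)
y(Q, J) = J + 41*J*Q (y(Q, J) = 41*J*Q + J = J + 41*J*Q)
E(Y) = 1464 (E(Y) = -12*(1 + 41*(-3)) = -12*(1 - 123) = -12*(-122) = 1464)
7728273/(E(-1939)/(-3104710) - 414616/(N(-873, 1180) - 1*(-611493))) = 7728273/(1464/(-3104710) - 414616/((4 - 1*(-873) - 1*1180) - 1*(-611493))) = 7728273/(1464*(-1/3104710) - 414616/((4 + 873 - 1180) + 611493)) = 7728273/(-732/1552355 - 414616/(-303 + 611493)) = 7728273/(-732/1552355 - 414616/611190) = 7728273/(-732/1552355 - 414616*1/611190) = 7728273/(-732/1552355 - 207308/305595) = 7728273/(-64407861176/94878385245) = 7728273*(-94878385245/64407861176) = -733246062972531885/64407861176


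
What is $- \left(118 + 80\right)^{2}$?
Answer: $-39204$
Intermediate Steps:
$- \left(118 + 80\right)^{2} = - 198^{2} = \left(-1\right) 39204 = -39204$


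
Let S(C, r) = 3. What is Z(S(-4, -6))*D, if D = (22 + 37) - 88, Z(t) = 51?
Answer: -1479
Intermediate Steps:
D = -29 (D = 59 - 88 = -29)
Z(S(-4, -6))*D = 51*(-29) = -1479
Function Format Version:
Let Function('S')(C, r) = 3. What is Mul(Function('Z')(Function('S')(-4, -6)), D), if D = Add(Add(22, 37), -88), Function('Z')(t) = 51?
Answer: -1479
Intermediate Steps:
D = -29 (D = Add(59, -88) = -29)
Mul(Function('Z')(Function('S')(-4, -6)), D) = Mul(51, -29) = -1479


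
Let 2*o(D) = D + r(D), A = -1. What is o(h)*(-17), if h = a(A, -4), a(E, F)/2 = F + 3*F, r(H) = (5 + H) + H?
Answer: 1547/2 ≈ 773.50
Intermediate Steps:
r(H) = 5 + 2*H
a(E, F) = 8*F (a(E, F) = 2*(F + 3*F) = 2*(4*F) = 8*F)
h = -32 (h = 8*(-4) = -32)
o(D) = 5/2 + 3*D/2 (o(D) = (D + (5 + 2*D))/2 = (5 + 3*D)/2 = 5/2 + 3*D/2)
o(h)*(-17) = (5/2 + (3/2)*(-32))*(-17) = (5/2 - 48)*(-17) = -91/2*(-17) = 1547/2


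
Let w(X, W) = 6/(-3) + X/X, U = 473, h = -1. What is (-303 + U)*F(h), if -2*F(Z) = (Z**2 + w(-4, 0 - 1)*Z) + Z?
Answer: -85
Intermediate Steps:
w(X, W) = -1 (w(X, W) = 6*(-1/3) + 1 = -2 + 1 = -1)
F(Z) = -Z**2/2 (F(Z) = -((Z**2 - Z) + Z)/2 = -Z**2/2)
(-303 + U)*F(h) = (-303 + 473)*(-1/2*(-1)**2) = 170*(-1/2*1) = 170*(-1/2) = -85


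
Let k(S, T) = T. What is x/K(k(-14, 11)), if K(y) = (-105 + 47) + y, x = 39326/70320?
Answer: -19663/1652520 ≈ -0.011899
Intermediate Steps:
x = 19663/35160 (x = 39326*(1/70320) = 19663/35160 ≈ 0.55924)
K(y) = -58 + y
x/K(k(-14, 11)) = 19663/(35160*(-58 + 11)) = (19663/35160)/(-47) = (19663/35160)*(-1/47) = -19663/1652520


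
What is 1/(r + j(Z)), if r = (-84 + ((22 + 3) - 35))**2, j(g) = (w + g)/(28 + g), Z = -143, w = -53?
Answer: 115/1016336 ≈ 0.00011315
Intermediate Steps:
j(g) = (-53 + g)/(28 + g)
r = 8836 (r = (-84 + (25 - 35))**2 = (-84 - 10)**2 = (-94)**2 = 8836)
1/(r + j(Z)) = 1/(8836 + (-53 - 143)/(28 - 143)) = 1/(8836 - 196/(-115)) = 1/(8836 - 1/115*(-196)) = 1/(8836 + 196/115) = 1/(1016336/115) = 115/1016336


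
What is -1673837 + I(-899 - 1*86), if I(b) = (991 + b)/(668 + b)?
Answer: -530606335/317 ≈ -1.6738e+6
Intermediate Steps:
I(b) = (991 + b)/(668 + b)
-1673837 + I(-899 - 1*86) = -1673837 + (991 + (-899 - 1*86))/(668 + (-899 - 1*86)) = -1673837 + (991 + (-899 - 86))/(668 + (-899 - 86)) = -1673837 + (991 - 985)/(668 - 985) = -1673837 + 6/(-317) = -1673837 - 1/317*6 = -1673837 - 6/317 = -530606335/317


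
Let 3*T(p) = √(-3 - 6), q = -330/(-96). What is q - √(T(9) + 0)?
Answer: 55/16 - √I ≈ 2.7304 - 0.70711*I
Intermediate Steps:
q = 55/16 (q = -330*(-1/96) = 55/16 ≈ 3.4375)
T(p) = I (T(p) = √(-3 - 6)/3 = √(-9)/3 = (3*I)/3 = I)
q - √(T(9) + 0) = 55/16 - √(I + 0) = 55/16 - √I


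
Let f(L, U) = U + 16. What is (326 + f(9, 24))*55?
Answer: 20130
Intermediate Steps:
f(L, U) = 16 + U
(326 + f(9, 24))*55 = (326 + (16 + 24))*55 = (326 + 40)*55 = 366*55 = 20130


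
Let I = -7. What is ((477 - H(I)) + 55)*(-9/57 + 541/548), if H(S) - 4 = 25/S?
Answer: 32130835/72884 ≈ 440.85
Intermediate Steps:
H(S) = 4 + 25/S
((477 - H(I)) + 55)*(-9/57 + 541/548) = ((477 - (4 + 25/(-7))) + 55)*(-9/57 + 541/548) = ((477 - (4 + 25*(-⅐))) + 55)*(-9*1/57 + 541*(1/548)) = ((477 - (4 - 25/7)) + 55)*(-3/19 + 541/548) = ((477 - 1*3/7) + 55)*(8635/10412) = ((477 - 3/7) + 55)*(8635/10412) = (3336/7 + 55)*(8635/10412) = (3721/7)*(8635/10412) = 32130835/72884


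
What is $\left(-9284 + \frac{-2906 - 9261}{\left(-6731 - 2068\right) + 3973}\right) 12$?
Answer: $- \frac{268754502}{2413} \approx -1.1138 \cdot 10^{5}$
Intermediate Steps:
$\left(-9284 + \frac{-2906 - 9261}{\left(-6731 - 2068\right) + 3973}\right) 12 = \left(-9284 - \frac{12167}{\left(-6731 - 2068\right) + 3973}\right) 12 = \left(-9284 - \frac{12167}{-8799 + 3973}\right) 12 = \left(-9284 - \frac{12167}{-4826}\right) 12 = \left(-9284 - - \frac{12167}{4826}\right) 12 = \left(-9284 + \frac{12167}{4826}\right) 12 = \left(- \frac{44792417}{4826}\right) 12 = - \frac{268754502}{2413}$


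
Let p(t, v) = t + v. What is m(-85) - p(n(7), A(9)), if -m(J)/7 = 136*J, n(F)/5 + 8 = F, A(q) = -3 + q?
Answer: 80919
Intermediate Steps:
n(F) = -40 + 5*F
m(J) = -952*J
m(-85) - p(n(7), A(9)) = -952*(-85) - ((-40 + 5*7) + (-3 + 9)) = 80920 - ((-40 + 35) + 6) = 80920 - (-5 + 6) = 80920 - 1*1 = 80920 - 1 = 80919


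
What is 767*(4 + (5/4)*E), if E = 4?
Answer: 6903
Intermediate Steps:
767*(4 + (5/4)*E) = 767*(4 + (5/4)*4) = 767*(4 + 5) = 767*9 = 6903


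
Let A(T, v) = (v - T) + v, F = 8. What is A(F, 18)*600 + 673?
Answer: 17473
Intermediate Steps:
A(T, v) = -T + 2*v
A(F, 18)*600 + 673 = (-1*8 + 2*18)*600 + 673 = (-8 + 36)*600 + 673 = 28*600 + 673 = 16800 + 673 = 17473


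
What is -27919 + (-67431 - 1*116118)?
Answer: -211468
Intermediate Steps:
-27919 + (-67431 - 1*116118) = -27919 + (-67431 - 116118) = -27919 - 183549 = -211468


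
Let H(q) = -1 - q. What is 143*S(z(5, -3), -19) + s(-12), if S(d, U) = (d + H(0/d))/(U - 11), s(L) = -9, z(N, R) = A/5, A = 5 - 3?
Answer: -307/50 ≈ -6.1400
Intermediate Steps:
A = 2
z(N, R) = 2/5
S(d, U) = (-1 + d)/(-11 + U) (S(d, U) = (d + (-1 - 0/d))/(U - 11) = (d + (-1 - 1*0))/(-11 + U) = (d + (-1 + 0))/(-11 + U) = (d - 1)/(-11 + U) = (-1 + d)/(-11 + U))
143*S(z(5, -3), -19) + s(-12) = 143*((-1 + 2/5)/(-11 - 19)) - 9 = 143*(-3/5/(-30)) - 9 = 143*(-1/30*(-3/5)) - 9 = 143*(1/50) - 9 = 143/50 - 9 = -307/50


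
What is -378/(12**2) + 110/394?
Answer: -3697/1576 ≈ -2.3458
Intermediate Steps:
-378/(12**2) + 110/394 = -378/144 + 110*(1/394) = -378*1/144 + 55/197 = -21/8 + 55/197 = -3697/1576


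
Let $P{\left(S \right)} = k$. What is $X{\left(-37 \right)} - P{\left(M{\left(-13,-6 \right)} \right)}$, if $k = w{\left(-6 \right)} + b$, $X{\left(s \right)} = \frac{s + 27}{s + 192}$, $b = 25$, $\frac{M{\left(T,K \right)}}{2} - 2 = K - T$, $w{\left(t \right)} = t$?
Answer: $- \frac{591}{31} \approx -19.065$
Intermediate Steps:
$M{\left(T,K \right)} = 4 - 2 T + 2 K$ ($M{\left(T,K \right)} = 4 + 2 \left(K - T\right) = 4 + \left(- 2 T + 2 K\right) = 4 - 2 T + 2 K$)
$X{\left(s \right)} = \frac{27 + s}{192 + s}$
$k = 19$ ($k = -6 + 25 = 19$)
$P{\left(S \right)} = 19$
$X{\left(-37 \right)} - P{\left(M{\left(-13,-6 \right)} \right)} = \frac{27 - 37}{192 - 37} - 19 = \frac{1}{155} \left(-10\right) - 19 = - \frac{2}{31} - 19 = - \frac{591}{31}$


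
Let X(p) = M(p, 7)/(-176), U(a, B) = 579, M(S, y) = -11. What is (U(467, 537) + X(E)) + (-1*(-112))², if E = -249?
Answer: 209969/16 ≈ 13123.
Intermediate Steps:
X(p) = 1/16 (X(p) = -11/(-176) = -11*(-1/176) = 1/16)
(U(467, 537) + X(E)) + (-1*(-112))² = (579 + 1/16) + (-1*(-112))² = 9265/16 + 112² = 9265/16 + 12544 = 209969/16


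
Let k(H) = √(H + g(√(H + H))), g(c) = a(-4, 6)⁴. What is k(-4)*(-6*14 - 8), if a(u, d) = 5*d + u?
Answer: -184*√114243 ≈ -62192.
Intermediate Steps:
a(u, d) = u + 5*d
g(c) = 456976 (g(c) = (-4 + 5*6)⁴ = (-4 + 30)⁴ = 26⁴ = 456976)
k(H) = √(456976 + H) (k(H) = √(H + 456976) = √(456976 + H))
k(-4)*(-6*14 - 8) = √(456976 - 4)*(-6*14 - 8) = √456972*(-84 - 8) = (2*√114243)*(-92) = -184*√114243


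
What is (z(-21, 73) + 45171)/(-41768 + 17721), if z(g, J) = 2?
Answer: -45173/24047 ≈ -1.8785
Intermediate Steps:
(z(-21, 73) + 45171)/(-41768 + 17721) = (2 + 45171)/(-41768 + 17721) = 45173/(-24047) = 45173*(-1/24047) = -45173/24047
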